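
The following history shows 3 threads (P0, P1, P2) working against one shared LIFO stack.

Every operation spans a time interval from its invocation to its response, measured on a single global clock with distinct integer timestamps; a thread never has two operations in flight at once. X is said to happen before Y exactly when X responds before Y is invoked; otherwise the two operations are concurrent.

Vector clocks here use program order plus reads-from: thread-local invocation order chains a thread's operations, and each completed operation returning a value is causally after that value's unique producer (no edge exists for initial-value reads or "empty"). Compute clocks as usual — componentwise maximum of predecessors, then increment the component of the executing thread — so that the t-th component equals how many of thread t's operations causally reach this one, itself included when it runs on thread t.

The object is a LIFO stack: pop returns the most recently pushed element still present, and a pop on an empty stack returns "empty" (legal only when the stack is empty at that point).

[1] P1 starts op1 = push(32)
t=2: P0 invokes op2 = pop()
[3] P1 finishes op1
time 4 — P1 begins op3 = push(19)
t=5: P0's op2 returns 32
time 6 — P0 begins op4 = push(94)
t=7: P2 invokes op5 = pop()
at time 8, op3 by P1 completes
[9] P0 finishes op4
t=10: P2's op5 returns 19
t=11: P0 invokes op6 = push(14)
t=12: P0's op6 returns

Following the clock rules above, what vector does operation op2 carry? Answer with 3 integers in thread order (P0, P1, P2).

op1, invoked 1, has no incoming edges; only P1's bump applies → (0, 1, 0)
op3, invoked 4, takes VC(op1)=(0, 1, 0) under max, adds 1 for P1 → (0, 2, 0)
op2, invoked 2, takes VC(op1)=(0, 1, 0) under max, adds 1 for P0 → (1, 1, 0)
op5, invoked 7, takes VC(op3)=(0, 2, 0) under max, adds 1 for P2 → (0, 2, 1)
op4, invoked 6, takes VC(op2)=(1, 1, 0) under max, adds 1 for P0 → (2, 1, 0)
op6, invoked 11, takes VC(op4)=(2, 1, 0) under max, adds 1 for P0 → (3, 1, 0)
target: VC(op2) = (1, 1, 0)

(1, 1, 0)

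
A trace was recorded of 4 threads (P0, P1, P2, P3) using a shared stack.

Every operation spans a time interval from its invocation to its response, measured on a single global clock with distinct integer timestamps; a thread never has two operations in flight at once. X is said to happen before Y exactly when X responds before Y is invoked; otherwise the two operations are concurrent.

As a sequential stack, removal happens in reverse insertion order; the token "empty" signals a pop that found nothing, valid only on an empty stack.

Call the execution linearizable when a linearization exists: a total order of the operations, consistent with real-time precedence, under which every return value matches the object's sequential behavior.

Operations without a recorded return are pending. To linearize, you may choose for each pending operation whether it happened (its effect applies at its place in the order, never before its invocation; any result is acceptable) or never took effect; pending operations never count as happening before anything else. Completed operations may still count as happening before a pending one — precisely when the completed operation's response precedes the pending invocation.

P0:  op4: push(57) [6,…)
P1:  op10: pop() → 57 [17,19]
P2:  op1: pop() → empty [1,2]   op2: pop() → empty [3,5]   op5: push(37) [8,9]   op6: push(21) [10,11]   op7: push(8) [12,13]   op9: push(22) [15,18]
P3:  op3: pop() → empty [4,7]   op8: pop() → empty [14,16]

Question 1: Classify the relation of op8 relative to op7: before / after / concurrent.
op8 spans [14,16], op7 spans [12,13]
resp(op7)=13 < inv(op8)=14

after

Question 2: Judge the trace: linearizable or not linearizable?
through event 15 a valid linearization exists; event 16 (op8 responding at time 16) ends that
every one of the 2 real-time-consistent orders over 7 completed stack ops fails the sequential spec
every completion of the 2 pending operations (op4, op9) was checked; none linearizes
sample order op1, op2, op3, op5, op6, op7, op8 (pending dropped) stalls at step 7 — op8 pop() → empty has no legal effect
sample order op1, op3, op2, op5, op6, op7, op8 (pending dropped) stalls at step 7 — op8 pop() → empty has no legal effect

not linearizable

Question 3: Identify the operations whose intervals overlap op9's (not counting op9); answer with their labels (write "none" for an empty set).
concurrent with op9 ([15,18]): every op whose interval crosses 15..18
op1 [1,2]: before
op2 [3,5]: before
op3 [4,7]: before
op4 [6,…): concurrent
op5 [8,9]: before
op6 [10,11]: before
op7 [12,13]: before
op8 [14,16]: concurrent
op10 [17,19]: concurrent

op10, op4, op8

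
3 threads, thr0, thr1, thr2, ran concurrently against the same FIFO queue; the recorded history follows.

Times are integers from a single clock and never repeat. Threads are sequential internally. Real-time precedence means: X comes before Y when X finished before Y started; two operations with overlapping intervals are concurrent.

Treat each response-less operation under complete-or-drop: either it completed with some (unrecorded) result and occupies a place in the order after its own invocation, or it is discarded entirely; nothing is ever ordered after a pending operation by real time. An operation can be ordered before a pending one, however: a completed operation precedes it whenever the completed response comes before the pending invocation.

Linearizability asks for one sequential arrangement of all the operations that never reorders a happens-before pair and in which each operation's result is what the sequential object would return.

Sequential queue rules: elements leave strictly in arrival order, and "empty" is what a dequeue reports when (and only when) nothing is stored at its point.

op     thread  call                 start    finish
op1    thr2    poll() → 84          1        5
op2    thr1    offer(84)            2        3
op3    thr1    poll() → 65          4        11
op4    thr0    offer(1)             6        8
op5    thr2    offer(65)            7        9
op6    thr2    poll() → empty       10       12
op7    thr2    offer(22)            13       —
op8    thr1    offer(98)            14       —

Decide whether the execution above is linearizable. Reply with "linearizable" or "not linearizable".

the violation lands at event 12, op6's response at time 12: events 1..11 linearize, events 1..12 do not
all 18 real-time-respecting orders fail — 6 completed FIFO queue operations, no legal replay
one such order, op1, op2, op3, op4, op5, op6, breaks at step 1 where op1 poll() → 84 is illegal
one such order, op1, op2, op3, op5, op4, op6, breaks at step 1 where op1 poll() → 84 is illegal

not linearizable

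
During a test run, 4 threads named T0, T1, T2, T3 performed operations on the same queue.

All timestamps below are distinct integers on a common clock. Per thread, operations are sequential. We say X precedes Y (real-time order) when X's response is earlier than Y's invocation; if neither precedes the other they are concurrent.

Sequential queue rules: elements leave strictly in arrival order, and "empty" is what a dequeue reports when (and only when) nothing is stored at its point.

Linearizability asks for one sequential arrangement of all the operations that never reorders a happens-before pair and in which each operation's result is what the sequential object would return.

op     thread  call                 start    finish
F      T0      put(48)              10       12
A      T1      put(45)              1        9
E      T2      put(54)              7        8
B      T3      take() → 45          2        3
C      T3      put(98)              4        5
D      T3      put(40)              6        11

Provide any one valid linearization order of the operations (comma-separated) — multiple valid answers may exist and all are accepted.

A, B, C, D, E, F

after step 1 (A put(45)): queue <45>
after step 2 (B take() → 45): queue <>
after step 3 (C put(98)): queue <98>
after step 4 (D put(40)): queue <98,40>
after step 5 (E put(54)): queue <98,40,54>
after step 6 (F put(48)): queue <98,40,54,48>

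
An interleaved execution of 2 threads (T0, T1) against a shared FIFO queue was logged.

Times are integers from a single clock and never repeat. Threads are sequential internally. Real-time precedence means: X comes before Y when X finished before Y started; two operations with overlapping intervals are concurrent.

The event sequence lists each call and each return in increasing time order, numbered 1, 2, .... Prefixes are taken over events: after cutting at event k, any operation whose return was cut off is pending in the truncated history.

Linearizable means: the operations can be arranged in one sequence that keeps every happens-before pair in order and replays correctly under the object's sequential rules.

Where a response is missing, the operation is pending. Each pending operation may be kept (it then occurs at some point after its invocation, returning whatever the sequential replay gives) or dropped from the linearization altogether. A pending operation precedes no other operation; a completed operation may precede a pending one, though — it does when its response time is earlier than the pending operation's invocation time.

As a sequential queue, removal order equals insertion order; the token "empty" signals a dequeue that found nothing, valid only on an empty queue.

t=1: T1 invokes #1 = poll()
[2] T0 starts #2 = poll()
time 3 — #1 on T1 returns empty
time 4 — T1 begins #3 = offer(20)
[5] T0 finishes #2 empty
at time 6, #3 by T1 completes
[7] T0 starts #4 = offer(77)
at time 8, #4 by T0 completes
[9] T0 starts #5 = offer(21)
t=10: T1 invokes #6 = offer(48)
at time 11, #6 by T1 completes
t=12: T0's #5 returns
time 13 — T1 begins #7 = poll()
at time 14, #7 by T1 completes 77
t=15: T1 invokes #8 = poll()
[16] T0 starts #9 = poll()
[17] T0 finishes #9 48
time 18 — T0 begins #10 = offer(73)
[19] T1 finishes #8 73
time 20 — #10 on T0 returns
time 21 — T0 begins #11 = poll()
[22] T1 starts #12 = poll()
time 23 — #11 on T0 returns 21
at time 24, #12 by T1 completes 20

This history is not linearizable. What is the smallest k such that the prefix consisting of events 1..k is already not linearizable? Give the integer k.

events 1..13 are linearizable; a witness order is #1, #2, #3, #4, #5, #6:
step 1: #1 poll() → empty — queue <>
step 2: #2 poll() → empty — queue <>
step 3: #3 offer(20) — queue <20>
step 4: #4 offer(77) — queue <20,77>
step 5: #5 offer(21) — queue <20,77,21>
step 6: #6 offer(48) — queue <20,77,21,48>
at event 14 (#7's time-14 response) nothing linearizes any more
e.g. #1, #2, #3, #4, #5, #6, #7: illegal at step 7, since #7 poll() → 77 cannot apply there
e.g. #1, #2, #3, #4, #6, #5, #7: illegal at step 7, since #7 poll() → 77 cannot apply there

14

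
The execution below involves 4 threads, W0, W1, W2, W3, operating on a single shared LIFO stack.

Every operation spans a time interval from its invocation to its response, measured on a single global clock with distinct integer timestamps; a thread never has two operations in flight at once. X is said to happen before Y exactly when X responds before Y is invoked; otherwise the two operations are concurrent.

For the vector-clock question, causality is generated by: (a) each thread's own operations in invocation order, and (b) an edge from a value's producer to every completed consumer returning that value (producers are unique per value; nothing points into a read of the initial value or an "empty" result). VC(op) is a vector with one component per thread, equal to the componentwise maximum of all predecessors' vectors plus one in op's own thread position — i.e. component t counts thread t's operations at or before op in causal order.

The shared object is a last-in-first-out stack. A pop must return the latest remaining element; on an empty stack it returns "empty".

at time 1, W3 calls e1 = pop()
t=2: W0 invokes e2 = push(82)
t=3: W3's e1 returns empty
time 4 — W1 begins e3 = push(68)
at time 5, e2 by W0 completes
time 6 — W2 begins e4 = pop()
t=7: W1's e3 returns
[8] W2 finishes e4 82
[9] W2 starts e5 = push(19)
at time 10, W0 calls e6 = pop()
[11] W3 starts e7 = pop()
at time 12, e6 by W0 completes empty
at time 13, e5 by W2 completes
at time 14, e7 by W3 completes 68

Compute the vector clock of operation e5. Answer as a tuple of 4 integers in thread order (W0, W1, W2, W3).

(1, 0, 2, 0)

invoked at 1, e1 has no predecessors; its own W3 bump gives (0, 0, 0, 1)
invoked at 4, e3 has no predecessors; its own W1 bump gives (0, 1, 0, 0)
invoked at 2, e2 has no predecessors; its own W0 bump gives (1, 0, 0, 0)
from VC(e2)=(1, 0, 0, 0), e4 (invoked 6) maxes components and bumps W2 → (1, 0, 1, 0)
from VC(e2)=(1, 0, 0, 0), e6 (invoked 10) maxes components and bumps W0 → (2, 0, 0, 0)
from VC(e1)=(0, 0, 0, 1), VC(e3)=(0, 1, 0, 0), e7 (invoked 11) maxes components and bumps W3 → (0, 1, 0, 2)
from VC(e4)=(1, 0, 1, 0), e5 (invoked 9) maxes components and bumps W2 → (1, 0, 2, 0)
target: VC(e5) = (1, 0, 2, 0)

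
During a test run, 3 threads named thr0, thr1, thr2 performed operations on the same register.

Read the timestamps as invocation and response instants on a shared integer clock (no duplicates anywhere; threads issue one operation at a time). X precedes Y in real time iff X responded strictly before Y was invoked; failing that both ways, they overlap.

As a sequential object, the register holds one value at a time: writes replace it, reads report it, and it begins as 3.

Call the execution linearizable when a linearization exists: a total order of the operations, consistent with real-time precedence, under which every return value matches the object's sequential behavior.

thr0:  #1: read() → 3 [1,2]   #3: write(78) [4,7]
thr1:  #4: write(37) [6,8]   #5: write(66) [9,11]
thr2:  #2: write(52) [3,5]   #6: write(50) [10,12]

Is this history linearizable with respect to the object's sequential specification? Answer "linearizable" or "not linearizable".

linearizable

a witness: #1, #2, #3, #4, #5, #6
after step 1 (#1 read() → 3): value 3
after step 2 (#2 write(52)): value 52
after step 3 (#3 write(78)): value 78
after step 4 (#4 write(37)): value 37
after step 5 (#5 write(66)): value 66
after step 6 (#6 write(50)): value 50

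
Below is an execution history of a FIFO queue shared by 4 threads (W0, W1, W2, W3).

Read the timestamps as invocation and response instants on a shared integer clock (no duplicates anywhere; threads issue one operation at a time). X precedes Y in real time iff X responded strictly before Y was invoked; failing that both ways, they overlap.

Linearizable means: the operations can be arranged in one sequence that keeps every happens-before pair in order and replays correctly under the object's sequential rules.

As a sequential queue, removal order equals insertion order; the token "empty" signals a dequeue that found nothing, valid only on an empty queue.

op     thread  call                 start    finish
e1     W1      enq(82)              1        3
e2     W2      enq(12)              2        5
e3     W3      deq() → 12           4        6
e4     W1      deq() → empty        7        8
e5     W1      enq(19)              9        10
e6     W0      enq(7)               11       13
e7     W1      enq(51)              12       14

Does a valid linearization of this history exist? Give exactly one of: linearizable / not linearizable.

not linearizable

cut after 7 events: linearizable; cut after 8 events (e4 responds, time 8): not linearizable
the 4 completed operations admit 3 real-time orders; each fails the FIFO queue replay
for example e1, e2, e3, e4 fails at step 3: e3 deq() → 12 is not legal there
for example e1, e3, e2, e4 fails at step 2: e3 deq() → 12 is not legal there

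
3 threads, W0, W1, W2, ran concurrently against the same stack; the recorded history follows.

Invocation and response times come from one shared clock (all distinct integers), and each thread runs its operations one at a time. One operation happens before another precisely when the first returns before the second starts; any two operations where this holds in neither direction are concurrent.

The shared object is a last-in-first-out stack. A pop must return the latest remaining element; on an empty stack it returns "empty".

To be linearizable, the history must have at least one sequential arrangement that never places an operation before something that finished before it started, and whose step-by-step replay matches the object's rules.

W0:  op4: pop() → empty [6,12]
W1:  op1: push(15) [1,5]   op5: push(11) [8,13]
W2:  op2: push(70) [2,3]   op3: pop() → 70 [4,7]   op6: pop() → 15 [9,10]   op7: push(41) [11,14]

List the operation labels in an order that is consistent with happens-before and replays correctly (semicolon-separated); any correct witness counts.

op1; op2; op3; op6; op4; op5; op7

1. op1 push(15), leaving stack <15>
2. op2 push(70), leaving stack <15,70>
3. op3 pop() → 70, leaving stack <15>
4. op6 pop() → 15, leaving stack <>
5. op4 pop() → empty, leaving stack <>
6. op5 push(11), leaving stack <11>
7. op7 push(41), leaving stack <11,41>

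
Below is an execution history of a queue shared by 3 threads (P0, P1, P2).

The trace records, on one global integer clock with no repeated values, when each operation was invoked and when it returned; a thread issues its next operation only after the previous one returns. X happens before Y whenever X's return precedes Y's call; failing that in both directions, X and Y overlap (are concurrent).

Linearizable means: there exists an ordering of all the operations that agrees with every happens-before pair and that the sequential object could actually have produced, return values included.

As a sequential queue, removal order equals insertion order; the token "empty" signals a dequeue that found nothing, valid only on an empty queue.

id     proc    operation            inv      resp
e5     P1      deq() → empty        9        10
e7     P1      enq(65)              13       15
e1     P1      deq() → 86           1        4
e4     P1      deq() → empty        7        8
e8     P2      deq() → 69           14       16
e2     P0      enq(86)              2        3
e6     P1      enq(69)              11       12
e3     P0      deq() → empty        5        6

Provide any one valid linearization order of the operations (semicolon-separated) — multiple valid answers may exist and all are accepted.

1. e2 enq(86), leaving queue <86>
2. e1 deq() → 86, leaving queue <>
3. e3 deq() → empty, leaving queue <>
4. e4 deq() → empty, leaving queue <>
5. e5 deq() → empty, leaving queue <>
6. e6 enq(69), leaving queue <69>
7. e7 enq(65), leaving queue <69,65>
8. e8 deq() → 69, leaving queue <65>

e2; e1; e3; e4; e5; e6; e7; e8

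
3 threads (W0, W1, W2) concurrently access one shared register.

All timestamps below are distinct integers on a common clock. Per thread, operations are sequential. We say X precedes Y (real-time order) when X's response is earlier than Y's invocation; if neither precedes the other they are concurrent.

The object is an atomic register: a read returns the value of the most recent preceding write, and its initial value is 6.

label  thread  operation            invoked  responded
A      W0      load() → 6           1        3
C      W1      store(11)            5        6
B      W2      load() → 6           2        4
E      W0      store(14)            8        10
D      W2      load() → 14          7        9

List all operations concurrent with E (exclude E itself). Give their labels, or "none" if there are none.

overlap test against E [8,10]: concurrent iff the interval meets 8..10
A [1,3]: before
B [2,4]: before
C [5,6]: before
D [7,9]: concurrent

D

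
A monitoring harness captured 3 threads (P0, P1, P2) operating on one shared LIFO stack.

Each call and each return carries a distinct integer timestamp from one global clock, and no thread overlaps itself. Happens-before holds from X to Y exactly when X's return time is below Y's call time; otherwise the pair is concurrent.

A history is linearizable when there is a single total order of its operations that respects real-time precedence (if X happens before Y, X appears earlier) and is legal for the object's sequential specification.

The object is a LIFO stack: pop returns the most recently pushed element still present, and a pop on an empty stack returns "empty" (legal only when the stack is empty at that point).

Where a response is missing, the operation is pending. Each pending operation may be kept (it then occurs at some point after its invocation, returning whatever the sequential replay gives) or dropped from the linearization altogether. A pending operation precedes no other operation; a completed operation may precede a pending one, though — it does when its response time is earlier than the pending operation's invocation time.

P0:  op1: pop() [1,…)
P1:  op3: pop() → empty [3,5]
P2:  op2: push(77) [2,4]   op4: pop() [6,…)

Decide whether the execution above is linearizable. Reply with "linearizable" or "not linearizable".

linearizable

witness order: op1, op3, op2
step 1: op1 pop() (pending, included) — stack <>
step 2: op3 pop() → empty — stack <>
step 3: op2 push(77) — stack <77>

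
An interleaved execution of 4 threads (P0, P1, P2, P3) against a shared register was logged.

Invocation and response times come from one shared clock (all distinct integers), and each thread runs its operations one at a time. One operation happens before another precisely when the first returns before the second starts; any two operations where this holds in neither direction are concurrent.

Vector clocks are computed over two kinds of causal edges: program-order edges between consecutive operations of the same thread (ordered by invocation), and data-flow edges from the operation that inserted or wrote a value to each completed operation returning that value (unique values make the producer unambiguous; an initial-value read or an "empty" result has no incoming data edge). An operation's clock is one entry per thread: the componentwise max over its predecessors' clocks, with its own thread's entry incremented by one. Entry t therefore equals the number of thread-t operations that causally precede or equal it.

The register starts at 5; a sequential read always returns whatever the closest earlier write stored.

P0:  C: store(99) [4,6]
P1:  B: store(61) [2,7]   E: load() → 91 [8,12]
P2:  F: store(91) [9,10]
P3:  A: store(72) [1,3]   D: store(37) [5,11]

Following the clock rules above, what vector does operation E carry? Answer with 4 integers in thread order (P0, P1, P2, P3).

no predecessors for A (invoked 1): P3 increments from zero → (0, 0, 0, 1)
no predecessors for F (invoked 9): P2 increments from zero → (0, 0, 1, 0)
no predecessors for B (invoked 2): P1 increments from zero → (0, 1, 0, 0)
no predecessors for C (invoked 4): P0 increments from zero → (1, 0, 0, 0)
D (invocation 5): componentwise max over VC(A)=(0, 0, 0, 1), +1 at P3, giving (0, 0, 0, 2)
E (invocation 8): componentwise max over VC(B)=(0, 1, 0, 0), VC(F)=(0, 0, 1, 0), +1 at P1, giving (0, 2, 1, 0)
target: VC(E) = (0, 2, 1, 0)

(0, 2, 1, 0)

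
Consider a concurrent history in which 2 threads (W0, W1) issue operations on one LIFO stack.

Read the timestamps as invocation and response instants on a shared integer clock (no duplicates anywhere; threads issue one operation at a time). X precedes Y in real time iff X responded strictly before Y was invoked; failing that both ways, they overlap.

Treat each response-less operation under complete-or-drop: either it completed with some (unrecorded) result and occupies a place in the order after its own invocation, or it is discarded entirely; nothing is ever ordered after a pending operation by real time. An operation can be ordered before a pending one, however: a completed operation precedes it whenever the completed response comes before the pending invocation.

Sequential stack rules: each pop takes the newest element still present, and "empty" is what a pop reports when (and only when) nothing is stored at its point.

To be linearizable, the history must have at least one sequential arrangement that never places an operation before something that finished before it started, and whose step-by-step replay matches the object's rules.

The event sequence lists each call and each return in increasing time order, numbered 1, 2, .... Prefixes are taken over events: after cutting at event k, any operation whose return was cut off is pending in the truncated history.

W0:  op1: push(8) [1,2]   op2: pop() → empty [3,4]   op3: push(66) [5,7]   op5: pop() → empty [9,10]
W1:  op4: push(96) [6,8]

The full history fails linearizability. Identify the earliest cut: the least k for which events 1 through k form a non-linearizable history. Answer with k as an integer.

4

events 1..3 are linearizable, e.g. via op1:
after step 1 (op1 push(8)): stack <8>
with event 4 included (op2 responding at time 4), all real-time-consistent orders fail
for example op1, op2 fails at step 2: op2 pop() → empty is not legal there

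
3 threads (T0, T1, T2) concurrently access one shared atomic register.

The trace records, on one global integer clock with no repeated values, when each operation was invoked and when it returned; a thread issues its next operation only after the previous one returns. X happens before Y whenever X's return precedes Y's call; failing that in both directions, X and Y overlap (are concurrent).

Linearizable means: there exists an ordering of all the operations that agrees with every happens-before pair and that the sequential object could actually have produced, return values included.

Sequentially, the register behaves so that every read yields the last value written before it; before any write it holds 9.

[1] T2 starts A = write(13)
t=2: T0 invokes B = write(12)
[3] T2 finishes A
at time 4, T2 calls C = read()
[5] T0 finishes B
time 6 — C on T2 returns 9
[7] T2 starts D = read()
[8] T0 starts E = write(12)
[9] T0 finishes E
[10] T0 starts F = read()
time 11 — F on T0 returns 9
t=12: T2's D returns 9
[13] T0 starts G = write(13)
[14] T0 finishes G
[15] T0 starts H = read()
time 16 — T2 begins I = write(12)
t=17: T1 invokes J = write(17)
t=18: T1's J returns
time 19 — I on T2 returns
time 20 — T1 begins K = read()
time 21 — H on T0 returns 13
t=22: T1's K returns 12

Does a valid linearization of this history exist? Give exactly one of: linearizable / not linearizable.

prefix check: 1..5 passes, 1..6 fails once C's time-6 response joins
no legal order exists: 3 real-time-consistent candidates over 3 completed atomic register operations, all rejected
sample order A, B, C stalls at step 3 — C read() → 9 has no legal effect
sample order A, C, B stalls at step 2 — C read() → 9 has no legal effect

not linearizable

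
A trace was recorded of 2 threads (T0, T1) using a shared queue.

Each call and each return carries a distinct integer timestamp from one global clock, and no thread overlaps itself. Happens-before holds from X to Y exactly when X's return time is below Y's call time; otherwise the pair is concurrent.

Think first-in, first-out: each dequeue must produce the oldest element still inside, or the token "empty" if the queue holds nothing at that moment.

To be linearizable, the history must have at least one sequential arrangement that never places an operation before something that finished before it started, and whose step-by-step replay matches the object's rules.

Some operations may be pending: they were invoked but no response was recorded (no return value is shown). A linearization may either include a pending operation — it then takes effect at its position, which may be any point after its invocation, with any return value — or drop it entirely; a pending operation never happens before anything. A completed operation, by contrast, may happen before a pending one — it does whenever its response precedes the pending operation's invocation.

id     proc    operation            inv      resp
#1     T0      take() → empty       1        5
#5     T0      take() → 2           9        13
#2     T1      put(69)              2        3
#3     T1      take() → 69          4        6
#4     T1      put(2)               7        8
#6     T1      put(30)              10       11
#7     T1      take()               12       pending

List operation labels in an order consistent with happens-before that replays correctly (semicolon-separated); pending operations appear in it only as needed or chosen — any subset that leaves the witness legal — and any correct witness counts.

#1; #2; #3; #4; #5; #6

after step 1 (#1 take() → empty): queue <>
after step 2 (#2 put(69)): queue <69>
after step 3 (#3 take() → 69): queue <>
after step 4 (#4 put(2)): queue <2>
after step 5 (#5 take() → 2): queue <>
after step 6 (#6 put(30)): queue <30>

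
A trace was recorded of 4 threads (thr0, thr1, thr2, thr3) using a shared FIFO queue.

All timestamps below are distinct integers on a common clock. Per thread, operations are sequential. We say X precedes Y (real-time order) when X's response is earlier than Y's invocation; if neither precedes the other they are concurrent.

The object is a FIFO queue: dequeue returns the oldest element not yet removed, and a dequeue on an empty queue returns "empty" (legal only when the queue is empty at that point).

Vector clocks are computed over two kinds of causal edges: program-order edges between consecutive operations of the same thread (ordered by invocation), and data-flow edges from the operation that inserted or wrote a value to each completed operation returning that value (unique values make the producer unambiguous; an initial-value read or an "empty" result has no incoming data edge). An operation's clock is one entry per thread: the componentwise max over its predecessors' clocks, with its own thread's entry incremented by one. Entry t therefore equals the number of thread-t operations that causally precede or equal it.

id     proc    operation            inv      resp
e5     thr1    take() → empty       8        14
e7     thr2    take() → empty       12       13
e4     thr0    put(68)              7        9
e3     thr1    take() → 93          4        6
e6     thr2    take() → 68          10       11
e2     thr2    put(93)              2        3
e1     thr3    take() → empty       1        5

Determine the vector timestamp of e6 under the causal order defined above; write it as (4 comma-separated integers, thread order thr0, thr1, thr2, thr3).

e1 (invocation 1): nothing precedes it; thr3's component alone gives (0, 0, 0, 1)
e2 (invocation 2): nothing precedes it; thr2's component alone gives (0, 0, 1, 0)
e4 (invocation 7): nothing precedes it; thr0's component alone gives (1, 0, 0, 0)
merge at e3 (invoked 4): VC(e2)=(0, 0, 1, 0), own-thread bump on thr1 → (0, 1, 1, 0)
merge at e5 (invoked 8): VC(e3)=(0, 1, 1, 0), own-thread bump on thr1 → (0, 2, 1, 0)
merge at e6 (invoked 10): VC(e2)=(0, 0, 1, 0), VC(e4)=(1, 0, 0, 0), own-thread bump on thr2 → (1, 0, 2, 0)
merge at e7 (invoked 12): VC(e6)=(1, 0, 2, 0), own-thread bump on thr2 → (1, 0, 3, 0)
target: VC(e6) = (1, 0, 2, 0)

(1, 0, 2, 0)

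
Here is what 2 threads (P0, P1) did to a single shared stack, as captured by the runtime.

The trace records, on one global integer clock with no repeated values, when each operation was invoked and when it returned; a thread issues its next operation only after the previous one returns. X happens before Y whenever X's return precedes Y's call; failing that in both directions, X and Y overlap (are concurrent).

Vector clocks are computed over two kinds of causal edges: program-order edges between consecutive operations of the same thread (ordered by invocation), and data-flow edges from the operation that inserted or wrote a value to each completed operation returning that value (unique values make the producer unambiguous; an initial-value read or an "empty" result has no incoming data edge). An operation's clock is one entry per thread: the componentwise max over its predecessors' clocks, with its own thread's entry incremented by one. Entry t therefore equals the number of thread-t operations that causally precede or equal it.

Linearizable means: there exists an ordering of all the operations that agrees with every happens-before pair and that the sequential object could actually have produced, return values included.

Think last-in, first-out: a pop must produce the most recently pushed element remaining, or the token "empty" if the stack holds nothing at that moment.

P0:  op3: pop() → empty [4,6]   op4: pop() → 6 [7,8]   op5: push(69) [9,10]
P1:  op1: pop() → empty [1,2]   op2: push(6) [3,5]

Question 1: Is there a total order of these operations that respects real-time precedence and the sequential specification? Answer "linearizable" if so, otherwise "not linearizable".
linearizable

a witness: op1, op3, op2, op4, op5
after step 1 (op1 pop() → empty): stack <>
after step 2 (op3 pop() → empty): stack <>
after step 3 (op2 push(6)): stack <6>
after step 4 (op4 pop() → 6): stack <>
after step 5 (op5 push(69)): stack <69>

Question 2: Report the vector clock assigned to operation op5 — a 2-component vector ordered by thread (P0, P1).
(3, 2)

op1, invoked 1, has no incoming edges; only P1's bump applies → (0, 1)
op3, invoked 4, has no incoming edges; only P0's bump applies → (1, 0)
op2 (invocation 3): componentwise max over VC(op1)=(0, 1), +1 at P1, giving (0, 2)
op4 (invocation 7): componentwise max over VC(op2)=(0, 2), VC(op3)=(1, 0), +1 at P0, giving (2, 2)
op5 (invocation 9): componentwise max over VC(op4)=(2, 2), +1 at P0, giving (3, 2)
target: VC(op5) = (3, 2)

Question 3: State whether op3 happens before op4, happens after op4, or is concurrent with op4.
before

op3 spans [4,6], op4 spans [7,8]
resp(op3)=6 < inv(op4)=7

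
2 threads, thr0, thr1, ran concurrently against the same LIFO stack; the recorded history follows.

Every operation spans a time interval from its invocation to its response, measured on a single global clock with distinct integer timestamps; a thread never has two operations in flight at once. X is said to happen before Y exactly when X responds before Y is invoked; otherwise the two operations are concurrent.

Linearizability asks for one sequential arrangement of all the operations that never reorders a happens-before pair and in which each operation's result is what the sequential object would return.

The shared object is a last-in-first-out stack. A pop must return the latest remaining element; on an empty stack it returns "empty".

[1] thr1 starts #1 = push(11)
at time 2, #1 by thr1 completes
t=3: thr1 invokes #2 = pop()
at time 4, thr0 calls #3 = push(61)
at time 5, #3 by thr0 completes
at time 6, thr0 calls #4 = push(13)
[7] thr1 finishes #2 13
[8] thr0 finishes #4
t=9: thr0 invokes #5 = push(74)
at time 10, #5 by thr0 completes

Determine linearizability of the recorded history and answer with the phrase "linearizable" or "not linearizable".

a witness: #1, #3, #4, #2, #5
1. #1 push(11), leaving stack <11>
2. #3 push(61), leaving stack <11,61>
3. #4 push(13), leaving stack <11,61,13>
4. #2 pop() → 13, leaving stack <11,61>
5. #5 push(74), leaving stack <11,61,74>

linearizable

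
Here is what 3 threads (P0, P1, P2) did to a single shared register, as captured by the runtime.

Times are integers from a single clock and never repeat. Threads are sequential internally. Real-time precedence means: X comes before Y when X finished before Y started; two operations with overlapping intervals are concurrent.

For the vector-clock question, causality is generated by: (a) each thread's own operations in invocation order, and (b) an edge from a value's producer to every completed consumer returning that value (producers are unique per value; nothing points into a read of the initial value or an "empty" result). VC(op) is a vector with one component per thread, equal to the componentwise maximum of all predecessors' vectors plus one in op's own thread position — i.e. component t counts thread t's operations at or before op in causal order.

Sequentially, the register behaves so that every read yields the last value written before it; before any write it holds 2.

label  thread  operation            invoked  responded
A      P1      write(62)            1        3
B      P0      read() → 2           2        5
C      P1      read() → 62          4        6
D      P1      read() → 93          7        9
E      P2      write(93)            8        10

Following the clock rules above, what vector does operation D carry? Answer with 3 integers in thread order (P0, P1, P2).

root op E, invoked 8: fresh clock plus P2's own tick → (0, 0, 1)
root op A, invoked 1: fresh clock plus P1's own tick → (0, 1, 0)
root op B, invoked 2: fresh clock plus P0's own tick → (1, 0, 0)
from VC(A)=(0, 1, 0), C (invoked 4) maxes components and bumps P1 → (0, 2, 0)
from VC(C)=(0, 2, 0), VC(E)=(0, 0, 1), D (invoked 7) maxes components and bumps P1 → (0, 3, 1)
target: VC(D) = (0, 3, 1)

(0, 3, 1)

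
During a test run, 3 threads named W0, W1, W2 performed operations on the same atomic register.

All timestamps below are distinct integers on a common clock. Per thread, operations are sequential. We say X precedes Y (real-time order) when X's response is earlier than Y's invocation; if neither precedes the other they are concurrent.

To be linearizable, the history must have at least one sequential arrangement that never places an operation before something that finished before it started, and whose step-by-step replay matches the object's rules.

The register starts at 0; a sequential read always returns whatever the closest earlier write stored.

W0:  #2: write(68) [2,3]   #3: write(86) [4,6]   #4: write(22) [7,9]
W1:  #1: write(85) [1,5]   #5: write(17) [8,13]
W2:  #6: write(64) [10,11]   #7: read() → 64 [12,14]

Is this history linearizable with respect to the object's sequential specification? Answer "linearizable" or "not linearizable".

linearizable

one valid linearization: #1, #2, #3, #4, #5, #6, #7
after step 1 (#1 write(85)): value 85
after step 2 (#2 write(68)): value 68
after step 3 (#3 write(86)): value 86
after step 4 (#4 write(22)): value 22
after step 5 (#5 write(17)): value 17
after step 6 (#6 write(64)): value 64
after step 7 (#7 read() → 64): value 64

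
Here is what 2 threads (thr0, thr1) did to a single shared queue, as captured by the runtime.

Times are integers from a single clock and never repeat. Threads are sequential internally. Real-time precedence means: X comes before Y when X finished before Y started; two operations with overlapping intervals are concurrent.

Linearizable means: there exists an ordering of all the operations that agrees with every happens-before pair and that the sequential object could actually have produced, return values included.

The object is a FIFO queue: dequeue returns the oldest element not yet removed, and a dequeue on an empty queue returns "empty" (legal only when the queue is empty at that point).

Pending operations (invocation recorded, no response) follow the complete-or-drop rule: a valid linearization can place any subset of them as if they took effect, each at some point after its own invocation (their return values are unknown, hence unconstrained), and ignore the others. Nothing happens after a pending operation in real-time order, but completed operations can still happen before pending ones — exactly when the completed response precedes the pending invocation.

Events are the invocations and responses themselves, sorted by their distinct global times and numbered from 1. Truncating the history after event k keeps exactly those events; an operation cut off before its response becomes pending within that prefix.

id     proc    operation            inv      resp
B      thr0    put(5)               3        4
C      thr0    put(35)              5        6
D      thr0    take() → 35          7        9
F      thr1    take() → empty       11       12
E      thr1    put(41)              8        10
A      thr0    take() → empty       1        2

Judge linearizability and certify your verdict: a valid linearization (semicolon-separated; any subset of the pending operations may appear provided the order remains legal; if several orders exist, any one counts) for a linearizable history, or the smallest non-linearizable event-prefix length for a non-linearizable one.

cut after 8 events: linearizable; cut after 9 events (D responds, time 9): not linearizable
one real-time candidate order over the 4 completed operations — the queue replay rejects it
every completion of the 1 pending operation (E) was checked; none linearizes
take A, B, C, D (pending dropped): step 4 already fails, because D take() → 35 cannot occur there

not linearizable — minimal violating prefix: 9 events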